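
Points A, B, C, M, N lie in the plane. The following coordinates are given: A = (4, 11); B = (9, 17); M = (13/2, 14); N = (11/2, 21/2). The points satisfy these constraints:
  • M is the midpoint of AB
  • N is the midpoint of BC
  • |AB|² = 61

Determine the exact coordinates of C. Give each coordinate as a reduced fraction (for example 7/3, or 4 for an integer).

C = (2, 4)

1. C_x = 2  [C = 2·N−B = 2·(11/2, 21/2)−(9, 17)]
2. C_y = 4  [C = 2·N−B = 2·(11/2, 21/2)−(9, 17)]
   so C = (2, 4)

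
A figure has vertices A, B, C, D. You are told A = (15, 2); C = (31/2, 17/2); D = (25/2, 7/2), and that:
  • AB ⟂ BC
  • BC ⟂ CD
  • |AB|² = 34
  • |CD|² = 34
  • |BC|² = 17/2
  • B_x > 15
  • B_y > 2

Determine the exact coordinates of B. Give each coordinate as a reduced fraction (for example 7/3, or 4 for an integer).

1. B_x = 18  [[BC ⟂ CD ⇒ 3x+5y-89=0] ∩ [|B−(15, 2)|²=34]]
2. B_y = 7  [[BC ⟂ CD ⇒ 3x+5y-89=0] ∩ [|B−(15, 2)|²=34]]
   so B = (18, 7)

B = (18, 7)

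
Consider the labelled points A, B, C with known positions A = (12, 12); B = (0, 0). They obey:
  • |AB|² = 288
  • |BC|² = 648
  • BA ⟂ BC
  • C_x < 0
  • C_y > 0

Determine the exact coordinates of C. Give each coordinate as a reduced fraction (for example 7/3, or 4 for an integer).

C = (-18, 18)

1. C_x = -18  [[BA ⟂ BC ⇒ 12x+12y=0] ∩ [|C−(0, 0)|²=648]]
2. C_y = 18  [[BA ⟂ BC ⇒ 12x+12y=0] ∩ [|C−(0, 0)|²=648]]
   so C = (-18, 18)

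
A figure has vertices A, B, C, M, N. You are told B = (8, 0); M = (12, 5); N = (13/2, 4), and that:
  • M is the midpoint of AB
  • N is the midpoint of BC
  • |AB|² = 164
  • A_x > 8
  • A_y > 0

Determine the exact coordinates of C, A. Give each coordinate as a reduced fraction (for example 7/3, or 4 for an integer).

1. A_x = 16  [A = 2·M−B = 2·(12, 5)−(8, 0)]
2. A_y = 10  [A = 2·M−B = 2·(12, 5)−(8, 0)]
   so A = (16, 10)
3. C_x = 5  [C = 2·N−B = 2·(13/2, 4)−(8, 0)]
4. C_y = 8  [C = 2·N−B = 2·(13/2, 4)−(8, 0)]
   so C = (5, 8)

C = (5, 8)
A = (16, 10)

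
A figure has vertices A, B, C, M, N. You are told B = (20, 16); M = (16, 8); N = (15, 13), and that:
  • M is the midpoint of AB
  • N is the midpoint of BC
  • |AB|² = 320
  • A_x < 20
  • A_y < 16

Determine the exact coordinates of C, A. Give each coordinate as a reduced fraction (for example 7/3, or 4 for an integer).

C = (10, 10)
A = (12, 0)

1. A_x = 12  [A = 2·M−B = 2·(16, 8)−(20, 16)]
2. A_y = 0  [A = 2·M−B = 2·(16, 8)−(20, 16)]
   so A = (12, 0)
3. C_x = 10  [C = 2·N−B = 2·(15, 13)−(20, 16)]
4. C_y = 10  [C = 2·N−B = 2·(15, 13)−(20, 16)]
   so C = (10, 10)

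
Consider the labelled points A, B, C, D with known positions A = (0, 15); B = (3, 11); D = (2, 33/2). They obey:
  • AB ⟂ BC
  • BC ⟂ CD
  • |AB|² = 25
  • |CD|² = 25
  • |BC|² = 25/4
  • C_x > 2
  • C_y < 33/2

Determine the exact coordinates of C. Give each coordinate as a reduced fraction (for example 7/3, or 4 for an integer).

C = (5, 25/2)

1. C_x = 5  [[AB ⟂ BC ⇒ 3x-4y+35=0] ∩ [|C−(2, 33/2)|²=25]]
2. C_y = 25/2  [[AB ⟂ BC ⇒ 3x-4y+35=0] ∩ [|C−(2, 33/2)|²=25]]
   so C = (5, 25/2)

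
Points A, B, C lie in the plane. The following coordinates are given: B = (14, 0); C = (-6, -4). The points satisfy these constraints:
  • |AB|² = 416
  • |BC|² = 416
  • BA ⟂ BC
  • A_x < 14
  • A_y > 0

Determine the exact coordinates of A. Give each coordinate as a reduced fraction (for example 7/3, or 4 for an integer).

1. A_x = 10  [[BA ⟂ BC ⇒ -20x-4y+280=0] ∩ [|A−(14, 0)|²=416]]
2. A_y = 20  [[BA ⟂ BC ⇒ -20x-4y+280=0] ∩ [|A−(14, 0)|²=416]]
   so A = (10, 20)

A = (10, 20)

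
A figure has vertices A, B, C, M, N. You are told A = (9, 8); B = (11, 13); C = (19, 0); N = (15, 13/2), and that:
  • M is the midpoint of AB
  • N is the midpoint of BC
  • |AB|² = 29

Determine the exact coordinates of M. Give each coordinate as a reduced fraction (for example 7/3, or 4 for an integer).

M = (10, 21/2)

1. M_x = 10  [2·M = A+B = (9, 8)+(11, 13)]
2. M_y = 21/2  [2·M = A+B = (9, 8)+(11, 13)]
   so M = (10, 21/2)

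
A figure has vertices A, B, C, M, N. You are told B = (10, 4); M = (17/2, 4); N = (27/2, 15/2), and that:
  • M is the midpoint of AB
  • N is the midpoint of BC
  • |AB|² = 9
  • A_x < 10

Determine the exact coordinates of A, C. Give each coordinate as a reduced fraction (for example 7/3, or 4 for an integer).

A = (7, 4)
C = (17, 11)

1. A_x = 7  [A = 2·M−B = 2·(17/2, 4)−(10, 4)]
2. A_y = 4  [A = 2·M−B = 2·(17/2, 4)−(10, 4)]
   so A = (7, 4)
3. C_x = 17  [C = 2·N−B = 2·(27/2, 15/2)−(10, 4)]
4. C_y = 11  [C = 2·N−B = 2·(27/2, 15/2)−(10, 4)]
   so C = (17, 11)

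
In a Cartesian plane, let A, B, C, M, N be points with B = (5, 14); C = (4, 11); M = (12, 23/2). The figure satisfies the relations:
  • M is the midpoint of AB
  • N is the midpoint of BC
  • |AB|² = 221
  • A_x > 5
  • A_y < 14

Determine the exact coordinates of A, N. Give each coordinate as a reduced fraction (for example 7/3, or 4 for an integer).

1. A_x = 19  [A = 2·M−B = 2·(12, 23/2)−(5, 14)]
2. A_y = 9  [A = 2·M−B = 2·(12, 23/2)−(5, 14)]
   so A = (19, 9)
3. N_x = 9/2  [2·N = B+C = (5, 14)+(4, 11)]
4. N_y = 25/2  [2·N = B+C = (5, 14)+(4, 11)]
   so N = (9/2, 25/2)

A = (19, 9)
N = (9/2, 25/2)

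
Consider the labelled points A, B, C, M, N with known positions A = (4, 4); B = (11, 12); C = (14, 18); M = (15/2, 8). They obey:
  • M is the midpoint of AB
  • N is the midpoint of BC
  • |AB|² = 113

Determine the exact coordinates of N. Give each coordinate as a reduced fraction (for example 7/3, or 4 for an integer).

1. N_x = 25/2  [2·N = B+C = (11, 12)+(14, 18)]
2. N_y = 15  [2·N = B+C = (11, 12)+(14, 18)]
   so N = (25/2, 15)

N = (25/2, 15)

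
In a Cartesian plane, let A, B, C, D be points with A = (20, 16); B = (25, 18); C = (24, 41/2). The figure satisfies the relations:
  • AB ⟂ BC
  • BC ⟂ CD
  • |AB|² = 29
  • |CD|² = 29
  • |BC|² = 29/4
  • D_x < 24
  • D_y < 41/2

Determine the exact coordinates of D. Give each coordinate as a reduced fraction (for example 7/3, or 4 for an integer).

D = (19, 37/2)

1. D_x = 19  [[BC ⟂ CD ⇒ -1x+5/2y-109/4=0] ∩ [|D−(24, 41/2)|²=29]]
2. D_y = 37/2  [[BC ⟂ CD ⇒ -1x+5/2y-109/4=0] ∩ [|D−(24, 41/2)|²=29]]
   so D = (19, 37/2)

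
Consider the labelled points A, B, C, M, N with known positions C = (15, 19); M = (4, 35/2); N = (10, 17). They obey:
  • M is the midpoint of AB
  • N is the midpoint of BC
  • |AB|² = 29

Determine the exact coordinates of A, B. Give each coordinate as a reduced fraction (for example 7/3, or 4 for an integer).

A = (3, 20)
B = (5, 15)

1. B_x = 5  [B = 2·N−C = 2·(10, 17)−(15, 19)]
2. B_y = 15  [B = 2·N−C = 2·(10, 17)−(15, 19)]
   so B = (5, 15)
3. A_x = 3  [A = 2·M−B = 2·(4, 35/2)−(5, 15)]
4. A_y = 20  [A = 2·M−B = 2·(4, 35/2)−(5, 15)]
   so A = (3, 20)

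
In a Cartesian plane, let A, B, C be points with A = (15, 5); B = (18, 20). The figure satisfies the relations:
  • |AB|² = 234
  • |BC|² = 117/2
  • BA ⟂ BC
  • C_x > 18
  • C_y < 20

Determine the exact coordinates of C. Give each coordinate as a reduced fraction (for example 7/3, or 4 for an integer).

C = (51/2, 37/2)

1. C_x = 51/2  [[BA ⟂ BC ⇒ -3x-15y+354=0] ∩ [|C−(18, 20)|²=117/2]]
2. C_y = 37/2  [[BA ⟂ BC ⇒ -3x-15y+354=0] ∩ [|C−(18, 20)|²=117/2]]
   so C = (51/2, 37/2)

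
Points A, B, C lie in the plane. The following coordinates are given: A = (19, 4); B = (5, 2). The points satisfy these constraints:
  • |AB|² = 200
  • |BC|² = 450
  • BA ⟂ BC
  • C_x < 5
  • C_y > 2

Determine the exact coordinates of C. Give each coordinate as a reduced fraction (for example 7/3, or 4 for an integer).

C = (2, 23)

1. C_x = 2  [[BA ⟂ BC ⇒ 14x+2y-74=0] ∩ [|C−(5, 2)|²=450]]
2. C_y = 23  [[BA ⟂ BC ⇒ 14x+2y-74=0] ∩ [|C−(5, 2)|²=450]]
   so C = (2, 23)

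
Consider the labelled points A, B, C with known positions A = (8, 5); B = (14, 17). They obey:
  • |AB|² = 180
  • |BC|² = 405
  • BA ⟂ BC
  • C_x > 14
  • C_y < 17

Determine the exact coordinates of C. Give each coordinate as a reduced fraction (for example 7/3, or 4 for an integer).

C = (32, 8)

1. C_x = 32  [[BA ⟂ BC ⇒ -6x-12y+288=0] ∩ [|C−(14, 17)|²=405]]
2. C_y = 8  [[BA ⟂ BC ⇒ -6x-12y+288=0] ∩ [|C−(14, 17)|²=405]]
   so C = (32, 8)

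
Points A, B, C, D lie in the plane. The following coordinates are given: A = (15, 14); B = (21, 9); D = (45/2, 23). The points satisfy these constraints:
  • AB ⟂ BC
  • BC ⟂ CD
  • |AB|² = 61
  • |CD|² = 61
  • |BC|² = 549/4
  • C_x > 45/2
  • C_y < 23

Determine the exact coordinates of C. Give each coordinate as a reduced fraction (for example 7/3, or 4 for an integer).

1. C_x = 57/2  [[AB ⟂ BC ⇒ 6x-5y-81=0] ∩ [|C−(45/2, 23)|²=61]]
2. C_y = 18  [[AB ⟂ BC ⇒ 6x-5y-81=0] ∩ [|C−(45/2, 23)|²=61]]
   so C = (57/2, 18)

C = (57/2, 18)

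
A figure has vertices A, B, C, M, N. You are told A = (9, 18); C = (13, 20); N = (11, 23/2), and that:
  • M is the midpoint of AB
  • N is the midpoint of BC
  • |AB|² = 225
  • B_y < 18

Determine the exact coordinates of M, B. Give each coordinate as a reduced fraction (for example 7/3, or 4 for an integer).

M = (9, 21/2)
B = (9, 3)

1. B_x = 9  [B = 2·N−C = 2·(11, 23/2)−(13, 20)]
2. B_y = 3  [B = 2·N−C = 2·(11, 23/2)−(13, 20)]
   so B = (9, 3)
3. M_x = 9  [2·M = A+B = (9, 18)+(9, 3)]
4. M_y = 21/2  [2·M = A+B = (9, 18)+(9, 3)]
   so M = (9, 21/2)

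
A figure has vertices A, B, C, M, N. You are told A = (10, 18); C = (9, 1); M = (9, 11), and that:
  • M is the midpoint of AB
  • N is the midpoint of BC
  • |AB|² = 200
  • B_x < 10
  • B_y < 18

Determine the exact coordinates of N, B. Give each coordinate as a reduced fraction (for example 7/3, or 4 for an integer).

1. B_x = 8  [B = 2·M−A = 2·(9, 11)−(10, 18)]
2. B_y = 4  [B = 2·M−A = 2·(9, 11)−(10, 18)]
   so B = (8, 4)
3. N_x = 17/2  [2·N = B+C = (8, 4)+(9, 1)]
4. N_y = 5/2  [2·N = B+C = (8, 4)+(9, 1)]
   so N = (17/2, 5/2)

N = (17/2, 5/2)
B = (8, 4)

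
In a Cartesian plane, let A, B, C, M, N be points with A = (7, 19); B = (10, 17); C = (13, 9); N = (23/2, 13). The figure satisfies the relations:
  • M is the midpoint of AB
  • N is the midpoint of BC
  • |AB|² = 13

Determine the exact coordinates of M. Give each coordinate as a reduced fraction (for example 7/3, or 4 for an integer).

1. M_x = 17/2  [2·M = A+B = (7, 19)+(10, 17)]
2. M_y = 18  [2·M = A+B = (7, 19)+(10, 17)]
   so M = (17/2, 18)

M = (17/2, 18)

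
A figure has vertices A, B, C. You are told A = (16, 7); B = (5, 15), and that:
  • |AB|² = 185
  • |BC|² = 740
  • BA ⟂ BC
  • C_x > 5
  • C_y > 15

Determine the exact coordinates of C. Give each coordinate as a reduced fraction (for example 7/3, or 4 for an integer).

1. C_x = 21  [[BA ⟂ BC ⇒ 11x-8y+65=0] ∩ [|C−(5, 15)|²=740]]
2. C_y = 37  [[BA ⟂ BC ⇒ 11x-8y+65=0] ∩ [|C−(5, 15)|²=740]]
   so C = (21, 37)

C = (21, 37)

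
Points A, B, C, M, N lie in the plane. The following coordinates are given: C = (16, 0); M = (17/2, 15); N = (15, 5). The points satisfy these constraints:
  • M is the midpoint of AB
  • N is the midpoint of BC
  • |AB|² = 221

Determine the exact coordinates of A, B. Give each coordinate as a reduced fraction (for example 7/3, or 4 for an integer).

A = (3, 20)
B = (14, 10)

1. B_x = 14  [B = 2·N−C = 2·(15, 5)−(16, 0)]
2. B_y = 10  [B = 2·N−C = 2·(15, 5)−(16, 0)]
   so B = (14, 10)
3. A_x = 3  [A = 2·M−B = 2·(17/2, 15)−(14, 10)]
4. A_y = 20  [A = 2·M−B = 2·(17/2, 15)−(14, 10)]
   so A = (3, 20)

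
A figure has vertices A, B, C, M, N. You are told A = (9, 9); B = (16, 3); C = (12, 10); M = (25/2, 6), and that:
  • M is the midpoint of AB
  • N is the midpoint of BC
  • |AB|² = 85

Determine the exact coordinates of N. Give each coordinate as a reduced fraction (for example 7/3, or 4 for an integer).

N = (14, 13/2)

1. N_x = 14  [2·N = B+C = (16, 3)+(12, 10)]
2. N_y = 13/2  [2·N = B+C = (16, 3)+(12, 10)]
   so N = (14, 13/2)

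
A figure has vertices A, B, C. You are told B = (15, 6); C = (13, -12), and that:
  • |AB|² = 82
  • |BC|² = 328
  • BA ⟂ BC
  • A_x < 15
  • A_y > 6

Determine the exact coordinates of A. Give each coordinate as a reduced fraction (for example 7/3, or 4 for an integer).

1. A_x = 6  [[BA ⟂ BC ⇒ -2x-18y+138=0] ∩ [|A−(15, 6)|²=82]]
2. A_y = 7  [[BA ⟂ BC ⇒ -2x-18y+138=0] ∩ [|A−(15, 6)|²=82]]
   so A = (6, 7)

A = (6, 7)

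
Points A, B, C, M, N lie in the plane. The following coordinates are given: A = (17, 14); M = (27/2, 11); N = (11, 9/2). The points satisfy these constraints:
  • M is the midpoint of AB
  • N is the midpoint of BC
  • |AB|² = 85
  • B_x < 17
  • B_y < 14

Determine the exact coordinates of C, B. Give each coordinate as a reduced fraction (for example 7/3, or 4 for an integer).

C = (12, 1)
B = (10, 8)

1. B_x = 10  [B = 2·M−A = 2·(27/2, 11)−(17, 14)]
2. B_y = 8  [B = 2·M−A = 2·(27/2, 11)−(17, 14)]
   so B = (10, 8)
3. C_x = 12  [C = 2·N−B = 2·(11, 9/2)−(10, 8)]
4. C_y = 1  [C = 2·N−B = 2·(11, 9/2)−(10, 8)]
   so C = (12, 1)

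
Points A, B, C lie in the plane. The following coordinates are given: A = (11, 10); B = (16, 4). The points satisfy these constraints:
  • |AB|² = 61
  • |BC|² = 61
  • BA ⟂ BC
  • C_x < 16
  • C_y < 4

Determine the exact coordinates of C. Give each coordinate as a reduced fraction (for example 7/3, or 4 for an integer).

C = (10, -1)

1. C_x = 10  [[BA ⟂ BC ⇒ -5x+6y+56=0] ∩ [|C−(16, 4)|²=61]]
2. C_y = -1  [[BA ⟂ BC ⇒ -5x+6y+56=0] ∩ [|C−(16, 4)|²=61]]
   so C = (10, -1)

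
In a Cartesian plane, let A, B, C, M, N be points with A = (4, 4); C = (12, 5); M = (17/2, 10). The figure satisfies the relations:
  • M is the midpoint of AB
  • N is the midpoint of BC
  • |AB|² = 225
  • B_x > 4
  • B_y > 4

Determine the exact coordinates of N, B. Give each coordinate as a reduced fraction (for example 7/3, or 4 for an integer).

N = (25/2, 21/2)
B = (13, 16)

1. B_x = 13  [B = 2·M−A = 2·(17/2, 10)−(4, 4)]
2. B_y = 16  [B = 2·M−A = 2·(17/2, 10)−(4, 4)]
   so B = (13, 16)
3. N_x = 25/2  [2·N = B+C = (13, 16)+(12, 5)]
4. N_y = 21/2  [2·N = B+C = (13, 16)+(12, 5)]
   so N = (25/2, 21/2)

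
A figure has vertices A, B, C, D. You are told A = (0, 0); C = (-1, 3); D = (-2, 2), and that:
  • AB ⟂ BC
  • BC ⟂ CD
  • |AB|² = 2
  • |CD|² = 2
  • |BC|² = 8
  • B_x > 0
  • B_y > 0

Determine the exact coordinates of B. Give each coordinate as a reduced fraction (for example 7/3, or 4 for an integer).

B = (1, 1)

1. B_x = 1  [[BC ⟂ CD ⇒ 1x+1y-2=0] ∩ [|B−(0, 0)|²=2]]
2. B_y = 1  [[BC ⟂ CD ⇒ 1x+1y-2=0] ∩ [|B−(0, 0)|²=2]]
   so B = (1, 1)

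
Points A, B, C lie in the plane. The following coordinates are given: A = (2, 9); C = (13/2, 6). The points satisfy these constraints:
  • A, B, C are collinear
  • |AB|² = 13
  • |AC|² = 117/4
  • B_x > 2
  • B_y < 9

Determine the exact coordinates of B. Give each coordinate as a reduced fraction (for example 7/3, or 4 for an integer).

1. B_x = 5  [[A, B, C are collinear ⇒ -3x-9/2y+93/2=0] ∩ [|B−(2, 9)|²=13]]
2. B_y = 7  [[A, B, C are collinear ⇒ -3x-9/2y+93/2=0] ∩ [|B−(2, 9)|²=13]]
   so B = (5, 7)

B = (5, 7)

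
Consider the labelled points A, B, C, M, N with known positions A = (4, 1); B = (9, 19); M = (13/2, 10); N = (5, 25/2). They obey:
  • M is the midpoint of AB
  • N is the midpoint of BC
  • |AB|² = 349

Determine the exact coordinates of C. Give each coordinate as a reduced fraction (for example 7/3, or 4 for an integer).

1. C_x = 1  [C = 2·N−B = 2·(5, 25/2)−(9, 19)]
2. C_y = 6  [C = 2·N−B = 2·(5, 25/2)−(9, 19)]
   so C = (1, 6)

C = (1, 6)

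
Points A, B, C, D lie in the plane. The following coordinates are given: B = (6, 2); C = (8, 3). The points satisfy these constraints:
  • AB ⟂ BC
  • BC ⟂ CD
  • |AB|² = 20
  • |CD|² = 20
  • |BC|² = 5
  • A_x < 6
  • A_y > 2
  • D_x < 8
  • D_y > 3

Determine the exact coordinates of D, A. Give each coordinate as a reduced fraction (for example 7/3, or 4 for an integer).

1. D_x = 6  [[BC ⟂ CD ⇒ 2x+1y-19=0] ∩ [|D−(8, 3)|²=20]]
2. D_y = 7  [[BC ⟂ CD ⇒ 2x+1y-19=0] ∩ [|D−(8, 3)|²=20]]
   so D = (6, 7)
3. A_x = 4  [[AB ⟂ BC ⇒ -2x-1y+14=0] ∩ [|A−(6, 2)|²=20]]
4. A_y = 6  [[AB ⟂ BC ⇒ -2x-1y+14=0] ∩ [|A−(6, 2)|²=20]]
   so A = (4, 6)

D = (6, 7)
A = (4, 6)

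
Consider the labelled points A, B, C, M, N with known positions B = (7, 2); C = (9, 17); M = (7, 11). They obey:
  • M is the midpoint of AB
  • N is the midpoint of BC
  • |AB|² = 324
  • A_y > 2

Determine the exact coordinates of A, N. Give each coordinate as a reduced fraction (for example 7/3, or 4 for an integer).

1. A_x = 7  [A = 2·M−B = 2·(7, 11)−(7, 2)]
2. A_y = 20  [A = 2·M−B = 2·(7, 11)−(7, 2)]
   so A = (7, 20)
3. N_x = 8  [2·N = B+C = (7, 2)+(9, 17)]
4. N_y = 19/2  [2·N = B+C = (7, 2)+(9, 17)]
   so N = (8, 19/2)

A = (7, 20)
N = (8, 19/2)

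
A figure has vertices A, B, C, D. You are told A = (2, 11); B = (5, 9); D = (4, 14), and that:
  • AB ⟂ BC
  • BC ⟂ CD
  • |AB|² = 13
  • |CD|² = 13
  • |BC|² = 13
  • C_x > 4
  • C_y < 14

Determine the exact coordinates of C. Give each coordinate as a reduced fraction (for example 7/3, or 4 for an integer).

C = (7, 12)

1. C_x = 7  [[AB ⟂ BC ⇒ 3x-2y+3=0] ∩ [|C−(4, 14)|²=13]]
2. C_y = 12  [[AB ⟂ BC ⇒ 3x-2y+3=0] ∩ [|C−(4, 14)|²=13]]
   so C = (7, 12)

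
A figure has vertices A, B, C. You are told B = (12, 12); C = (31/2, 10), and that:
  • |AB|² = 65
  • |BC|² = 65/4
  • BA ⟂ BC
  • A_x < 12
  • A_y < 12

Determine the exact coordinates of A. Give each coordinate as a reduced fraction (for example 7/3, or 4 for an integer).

1. A_x = 8  [[BA ⟂ BC ⇒ 7/2x-2y-18=0] ∩ [|A−(12, 12)|²=65]]
2. A_y = 5  [[BA ⟂ BC ⇒ 7/2x-2y-18=0] ∩ [|A−(12, 12)|²=65]]
   so A = (8, 5)

A = (8, 5)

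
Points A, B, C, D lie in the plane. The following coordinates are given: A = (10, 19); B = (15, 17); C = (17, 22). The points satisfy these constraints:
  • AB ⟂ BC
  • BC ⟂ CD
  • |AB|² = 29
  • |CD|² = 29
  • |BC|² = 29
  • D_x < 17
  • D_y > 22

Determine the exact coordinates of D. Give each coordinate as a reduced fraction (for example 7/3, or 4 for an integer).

1. D_x = 12  [[BC ⟂ CD ⇒ 2x+5y-144=0] ∩ [|D−(17, 22)|²=29]]
2. D_y = 24  [[BC ⟂ CD ⇒ 2x+5y-144=0] ∩ [|D−(17, 22)|²=29]]
   so D = (12, 24)

D = (12, 24)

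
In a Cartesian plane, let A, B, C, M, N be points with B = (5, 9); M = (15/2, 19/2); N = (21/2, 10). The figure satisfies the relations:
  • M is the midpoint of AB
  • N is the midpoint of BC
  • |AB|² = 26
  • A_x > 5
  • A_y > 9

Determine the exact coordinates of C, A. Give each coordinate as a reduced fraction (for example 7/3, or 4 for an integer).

C = (16, 11)
A = (10, 10)

1. A_x = 10  [A = 2·M−B = 2·(15/2, 19/2)−(5, 9)]
2. A_y = 10  [A = 2·M−B = 2·(15/2, 19/2)−(5, 9)]
   so A = (10, 10)
3. C_x = 16  [C = 2·N−B = 2·(21/2, 10)−(5, 9)]
4. C_y = 11  [C = 2·N−B = 2·(21/2, 10)−(5, 9)]
   so C = (16, 11)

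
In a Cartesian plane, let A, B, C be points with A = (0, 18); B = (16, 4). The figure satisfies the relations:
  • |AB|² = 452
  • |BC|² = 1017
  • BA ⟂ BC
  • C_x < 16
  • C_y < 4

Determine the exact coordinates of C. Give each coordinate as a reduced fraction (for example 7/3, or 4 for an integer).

C = (-5, -20)

1. C_x = -5  [[BA ⟂ BC ⇒ -16x+14y+200=0] ∩ [|C−(16, 4)|²=1017]]
2. C_y = -20  [[BA ⟂ BC ⇒ -16x+14y+200=0] ∩ [|C−(16, 4)|²=1017]]
   so C = (-5, -20)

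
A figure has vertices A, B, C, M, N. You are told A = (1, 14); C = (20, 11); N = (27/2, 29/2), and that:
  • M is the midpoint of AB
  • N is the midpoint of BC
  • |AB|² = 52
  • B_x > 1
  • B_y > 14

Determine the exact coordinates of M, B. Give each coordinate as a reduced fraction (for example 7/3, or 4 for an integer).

1. B_x = 7  [B = 2·N−C = 2·(27/2, 29/2)−(20, 11)]
2. B_y = 18  [B = 2·N−C = 2·(27/2, 29/2)−(20, 11)]
   so B = (7, 18)
3. M_x = 4  [2·M = A+B = (1, 14)+(7, 18)]
4. M_y = 16  [2·M = A+B = (1, 14)+(7, 18)]
   so M = (4, 16)

M = (4, 16)
B = (7, 18)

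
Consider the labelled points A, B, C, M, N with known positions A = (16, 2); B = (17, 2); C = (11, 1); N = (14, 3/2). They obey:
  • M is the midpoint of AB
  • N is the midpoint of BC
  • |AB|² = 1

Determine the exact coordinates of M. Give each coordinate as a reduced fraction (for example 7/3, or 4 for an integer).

1. M_x = 33/2  [2·M = A+B = (16, 2)+(17, 2)]
2. M_y = 2  [2·M = A+B = (16, 2)+(17, 2)]
   so M = (33/2, 2)

M = (33/2, 2)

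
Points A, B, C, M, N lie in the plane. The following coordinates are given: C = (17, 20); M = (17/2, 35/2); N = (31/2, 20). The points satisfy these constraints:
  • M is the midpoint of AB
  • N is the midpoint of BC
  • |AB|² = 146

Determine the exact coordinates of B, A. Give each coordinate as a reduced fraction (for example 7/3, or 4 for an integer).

1. B_x = 14  [B = 2·N−C = 2·(31/2, 20)−(17, 20)]
2. B_y = 20  [B = 2·N−C = 2·(31/2, 20)−(17, 20)]
   so B = (14, 20)
3. A_x = 3  [A = 2·M−B = 2·(17/2, 35/2)−(14, 20)]
4. A_y = 15  [A = 2·M−B = 2·(17/2, 35/2)−(14, 20)]
   so A = (3, 15)

B = (14, 20)
A = (3, 15)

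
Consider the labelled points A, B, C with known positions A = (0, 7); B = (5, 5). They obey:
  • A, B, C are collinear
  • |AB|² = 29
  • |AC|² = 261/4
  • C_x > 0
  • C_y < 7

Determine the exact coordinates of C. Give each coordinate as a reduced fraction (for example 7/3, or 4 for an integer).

C = (15/2, 4)

1. C_x = 15/2  [[A, B, C are collinear ⇒ 2x+5y-35=0] ∩ [|C−(0, 7)|²=261/4]]
2. C_y = 4  [[A, B, C are collinear ⇒ 2x+5y-35=0] ∩ [|C−(0, 7)|²=261/4]]
   so C = (15/2, 4)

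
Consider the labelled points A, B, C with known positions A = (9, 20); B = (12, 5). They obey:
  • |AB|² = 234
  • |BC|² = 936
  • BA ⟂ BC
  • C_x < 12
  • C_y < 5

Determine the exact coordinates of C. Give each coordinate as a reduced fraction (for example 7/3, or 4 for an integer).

C = (-18, -1)

1. C_x = -18  [[BA ⟂ BC ⇒ -3x+15y-39=0] ∩ [|C−(12, 5)|²=936]]
2. C_y = -1  [[BA ⟂ BC ⇒ -3x+15y-39=0] ∩ [|C−(12, 5)|²=936]]
   so C = (-18, -1)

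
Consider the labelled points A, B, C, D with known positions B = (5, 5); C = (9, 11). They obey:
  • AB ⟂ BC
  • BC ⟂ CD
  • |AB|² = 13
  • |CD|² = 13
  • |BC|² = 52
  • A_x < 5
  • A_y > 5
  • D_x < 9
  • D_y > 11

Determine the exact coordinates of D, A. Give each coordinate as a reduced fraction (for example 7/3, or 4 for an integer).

1. D_x = 6  [[BC ⟂ CD ⇒ 4x+6y-102=0] ∩ [|D−(9, 11)|²=13]]
2. D_y = 13  [[BC ⟂ CD ⇒ 4x+6y-102=0] ∩ [|D−(9, 11)|²=13]]
   so D = (6, 13)
3. A_x = 2  [[AB ⟂ BC ⇒ -4x-6y+50=0] ∩ [|A−(5, 5)|²=13]]
4. A_y = 7  [[AB ⟂ BC ⇒ -4x-6y+50=0] ∩ [|A−(5, 5)|²=13]]
   so A = (2, 7)

D = (6, 13)
A = (2, 7)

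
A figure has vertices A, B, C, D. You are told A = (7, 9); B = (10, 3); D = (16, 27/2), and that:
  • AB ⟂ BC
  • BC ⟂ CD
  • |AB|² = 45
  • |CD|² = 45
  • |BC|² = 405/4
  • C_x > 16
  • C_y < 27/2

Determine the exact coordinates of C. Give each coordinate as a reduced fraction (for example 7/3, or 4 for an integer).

C = (19, 15/2)

1. C_x = 19  [[AB ⟂ BC ⇒ 3x-6y-12=0] ∩ [|C−(16, 27/2)|²=45]]
2. C_y = 15/2  [[AB ⟂ BC ⇒ 3x-6y-12=0] ∩ [|C−(16, 27/2)|²=45]]
   so C = (19, 15/2)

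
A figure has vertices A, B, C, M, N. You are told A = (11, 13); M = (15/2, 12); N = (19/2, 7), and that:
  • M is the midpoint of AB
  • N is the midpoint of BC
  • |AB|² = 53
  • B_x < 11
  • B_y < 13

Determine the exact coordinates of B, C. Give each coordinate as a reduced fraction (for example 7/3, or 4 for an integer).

1. B_x = 4  [B = 2·M−A = 2·(15/2, 12)−(11, 13)]
2. B_y = 11  [B = 2·M−A = 2·(15/2, 12)−(11, 13)]
   so B = (4, 11)
3. C_x = 15  [C = 2·N−B = 2·(19/2, 7)−(4, 11)]
4. C_y = 3  [C = 2·N−B = 2·(19/2, 7)−(4, 11)]
   so C = (15, 3)

B = (4, 11)
C = (15, 3)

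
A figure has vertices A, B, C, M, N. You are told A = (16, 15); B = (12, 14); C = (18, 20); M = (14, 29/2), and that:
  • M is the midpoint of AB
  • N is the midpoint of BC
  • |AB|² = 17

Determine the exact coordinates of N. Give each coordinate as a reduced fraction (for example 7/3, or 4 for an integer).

1. N_x = 15  [2·N = B+C = (12, 14)+(18, 20)]
2. N_y = 17  [2·N = B+C = (12, 14)+(18, 20)]
   so N = (15, 17)

N = (15, 17)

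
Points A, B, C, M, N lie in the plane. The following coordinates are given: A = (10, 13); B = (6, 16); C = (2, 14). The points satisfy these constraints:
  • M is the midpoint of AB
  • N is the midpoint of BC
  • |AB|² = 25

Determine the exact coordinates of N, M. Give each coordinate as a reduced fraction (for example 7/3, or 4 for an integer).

N = (4, 15)
M = (8, 29/2)

1. M_x = 8  [2·M = A+B = (10, 13)+(6, 16)]
2. M_y = 29/2  [2·M = A+B = (10, 13)+(6, 16)]
   so M = (8, 29/2)
3. N_x = 4  [2·N = B+C = (6, 16)+(2, 14)]
4. N_y = 15  [2·N = B+C = (6, 16)+(2, 14)]
   so N = (4, 15)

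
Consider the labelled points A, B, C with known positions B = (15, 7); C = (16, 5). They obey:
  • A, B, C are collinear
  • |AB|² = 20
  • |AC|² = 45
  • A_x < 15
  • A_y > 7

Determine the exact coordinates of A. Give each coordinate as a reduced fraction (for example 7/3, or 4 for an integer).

A = (13, 11)

1. A_x = 13  [[A, B, C are collinear ⇒ 2x+1y-37=0] ∩ [|A−(15, 7)|²=20]]
2. A_y = 11  [[A, B, C are collinear ⇒ 2x+1y-37=0] ∩ [|A−(15, 7)|²=20]]
   so A = (13, 11)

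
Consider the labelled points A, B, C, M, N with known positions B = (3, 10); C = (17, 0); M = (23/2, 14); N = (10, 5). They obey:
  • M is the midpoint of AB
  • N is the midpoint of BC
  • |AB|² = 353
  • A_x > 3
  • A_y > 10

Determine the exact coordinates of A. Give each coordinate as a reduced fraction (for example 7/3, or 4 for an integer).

A = (20, 18)

1. A_x = 20  [A = 2·M−B = 2·(23/2, 14)−(3, 10)]
2. A_y = 18  [A = 2·M−B = 2·(23/2, 14)−(3, 10)]
   so A = (20, 18)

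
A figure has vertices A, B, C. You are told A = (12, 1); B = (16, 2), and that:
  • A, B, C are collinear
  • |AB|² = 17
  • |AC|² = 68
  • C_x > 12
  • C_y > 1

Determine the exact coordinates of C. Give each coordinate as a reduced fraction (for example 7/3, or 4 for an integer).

1. C_x = 20  [[A, B, C are collinear ⇒ -1x+4y+8=0] ∩ [|C−(12, 1)|²=68]]
2. C_y = 3  [[A, B, C are collinear ⇒ -1x+4y+8=0] ∩ [|C−(12, 1)|²=68]]
   so C = (20, 3)

C = (20, 3)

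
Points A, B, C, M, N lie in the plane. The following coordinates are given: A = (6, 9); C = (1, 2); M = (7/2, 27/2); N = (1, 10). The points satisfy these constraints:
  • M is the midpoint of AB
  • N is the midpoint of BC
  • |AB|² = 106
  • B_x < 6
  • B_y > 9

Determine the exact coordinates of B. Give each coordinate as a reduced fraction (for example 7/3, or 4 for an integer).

B = (1, 18)

1. B_x = 1  [B = 2·M−A = 2·(7/2, 27/2)−(6, 9)]
2. B_y = 18  [B = 2·M−A = 2·(7/2, 27/2)−(6, 9)]
   so B = (1, 18)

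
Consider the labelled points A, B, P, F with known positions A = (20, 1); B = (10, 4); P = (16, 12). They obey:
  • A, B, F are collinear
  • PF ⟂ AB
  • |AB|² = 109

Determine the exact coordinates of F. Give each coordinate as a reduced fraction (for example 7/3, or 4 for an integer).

1. F_x = 1450/109  [[A, B, F are collinear ⇒ -3x-10y+70=0] ∩ [PF ⟂ AB ⇒ -10x+3y+124=0]]
2. F_y = 328/109  [[A, B, F are collinear ⇒ -3x-10y+70=0] ∩ [PF ⟂ AB ⇒ -10x+3y+124=0]]
   so F = (1450/109, 328/109)

F = (1450/109, 328/109)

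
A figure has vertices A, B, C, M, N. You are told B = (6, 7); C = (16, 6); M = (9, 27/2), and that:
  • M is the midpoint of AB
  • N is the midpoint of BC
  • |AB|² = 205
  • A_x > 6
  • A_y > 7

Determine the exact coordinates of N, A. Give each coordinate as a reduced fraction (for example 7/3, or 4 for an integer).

N = (11, 13/2)
A = (12, 20)

1. A_x = 12  [A = 2·M−B = 2·(9, 27/2)−(6, 7)]
2. A_y = 20  [A = 2·M−B = 2·(9, 27/2)−(6, 7)]
   so A = (12, 20)
3. N_x = 11  [2·N = B+C = (6, 7)+(16, 6)]
4. N_y = 13/2  [2·N = B+C = (6, 7)+(16, 6)]
   so N = (11, 13/2)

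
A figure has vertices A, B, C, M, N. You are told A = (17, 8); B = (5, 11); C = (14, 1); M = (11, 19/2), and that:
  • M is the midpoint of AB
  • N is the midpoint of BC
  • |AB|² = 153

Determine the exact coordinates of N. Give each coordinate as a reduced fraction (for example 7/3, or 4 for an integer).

1. N_x = 19/2  [2·N = B+C = (5, 11)+(14, 1)]
2. N_y = 6  [2·N = B+C = (5, 11)+(14, 1)]
   so N = (19/2, 6)

N = (19/2, 6)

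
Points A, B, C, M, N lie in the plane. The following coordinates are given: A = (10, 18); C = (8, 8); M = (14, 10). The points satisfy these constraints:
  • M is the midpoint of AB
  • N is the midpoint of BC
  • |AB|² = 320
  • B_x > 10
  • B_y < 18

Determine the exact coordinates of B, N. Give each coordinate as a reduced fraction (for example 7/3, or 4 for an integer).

1. B_x = 18  [B = 2·M−A = 2·(14, 10)−(10, 18)]
2. B_y = 2  [B = 2·M−A = 2·(14, 10)−(10, 18)]
   so B = (18, 2)
3. N_x = 13  [2·N = B+C = (18, 2)+(8, 8)]
4. N_y = 5  [2·N = B+C = (18, 2)+(8, 8)]
   so N = (13, 5)

B = (18, 2)
N = (13, 5)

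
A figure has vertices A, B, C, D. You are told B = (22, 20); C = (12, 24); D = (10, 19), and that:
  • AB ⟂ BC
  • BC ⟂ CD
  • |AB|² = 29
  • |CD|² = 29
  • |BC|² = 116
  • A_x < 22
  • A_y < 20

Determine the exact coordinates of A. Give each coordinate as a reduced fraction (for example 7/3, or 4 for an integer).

A = (20, 15)

1. A_x = 20  [[AB ⟂ BC ⇒ 10x-4y-140=0] ∩ [|A−(22, 20)|²=29]]
2. A_y = 15  [[AB ⟂ BC ⇒ 10x-4y-140=0] ∩ [|A−(22, 20)|²=29]]
   so A = (20, 15)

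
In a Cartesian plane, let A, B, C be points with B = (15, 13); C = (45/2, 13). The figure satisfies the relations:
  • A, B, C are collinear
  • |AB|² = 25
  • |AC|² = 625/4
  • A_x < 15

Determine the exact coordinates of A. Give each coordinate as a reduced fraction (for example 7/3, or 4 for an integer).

A = (10, 13)

1. A_x = 10  [[A, B, C are collinear ⇒ 15/2y-195/2=0] ∩ [|A−(15, 13)|²=25]]
2. A_y = 13  [[A, B, C are collinear ⇒ 15/2y-195/2=0] ∩ [|A−(15, 13)|²=25]]
   so A = (10, 13)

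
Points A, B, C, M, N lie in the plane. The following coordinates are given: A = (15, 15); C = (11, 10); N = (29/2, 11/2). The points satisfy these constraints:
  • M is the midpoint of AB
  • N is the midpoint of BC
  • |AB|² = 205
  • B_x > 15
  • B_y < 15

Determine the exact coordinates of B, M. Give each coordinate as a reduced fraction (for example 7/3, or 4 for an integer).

1. B_x = 18  [B = 2·N−C = 2·(29/2, 11/2)−(11, 10)]
2. B_y = 1  [B = 2·N−C = 2·(29/2, 11/2)−(11, 10)]
   so B = (18, 1)
3. M_x = 33/2  [2·M = A+B = (15, 15)+(18, 1)]
4. M_y = 8  [2·M = A+B = (15, 15)+(18, 1)]
   so M = (33/2, 8)

B = (18, 1)
M = (33/2, 8)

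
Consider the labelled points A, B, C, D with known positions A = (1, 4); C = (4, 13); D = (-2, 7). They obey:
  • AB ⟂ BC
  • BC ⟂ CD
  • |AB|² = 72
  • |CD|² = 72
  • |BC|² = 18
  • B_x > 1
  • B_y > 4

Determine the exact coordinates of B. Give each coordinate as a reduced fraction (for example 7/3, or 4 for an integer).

1. B_x = 7  [[BC ⟂ CD ⇒ 6x+6y-102=0] ∩ [|B−(1, 4)|²=72]]
2. B_y = 10  [[BC ⟂ CD ⇒ 6x+6y-102=0] ∩ [|B−(1, 4)|²=72]]
   so B = (7, 10)

B = (7, 10)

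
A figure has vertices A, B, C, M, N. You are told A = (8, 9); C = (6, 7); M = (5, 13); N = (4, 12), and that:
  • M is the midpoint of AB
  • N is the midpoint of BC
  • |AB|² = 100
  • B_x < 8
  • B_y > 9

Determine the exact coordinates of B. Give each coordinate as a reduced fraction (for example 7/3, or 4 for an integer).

B = (2, 17)

1. B_x = 2  [B = 2·M−A = 2·(5, 13)−(8, 9)]
2. B_y = 17  [B = 2·M−A = 2·(5, 13)−(8, 9)]
   so B = (2, 17)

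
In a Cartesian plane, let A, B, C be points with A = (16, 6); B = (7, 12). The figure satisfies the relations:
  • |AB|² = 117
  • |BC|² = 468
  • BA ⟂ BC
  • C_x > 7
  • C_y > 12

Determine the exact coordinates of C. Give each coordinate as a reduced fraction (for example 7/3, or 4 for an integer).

1. C_x = 19  [[BA ⟂ BC ⇒ 9x-6y+9=0] ∩ [|C−(7, 12)|²=468]]
2. C_y = 30  [[BA ⟂ BC ⇒ 9x-6y+9=0] ∩ [|C−(7, 12)|²=468]]
   so C = (19, 30)

C = (19, 30)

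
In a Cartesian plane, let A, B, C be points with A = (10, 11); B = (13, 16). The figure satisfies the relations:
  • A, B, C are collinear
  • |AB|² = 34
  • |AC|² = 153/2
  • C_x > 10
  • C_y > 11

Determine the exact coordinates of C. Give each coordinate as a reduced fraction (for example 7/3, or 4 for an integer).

C = (29/2, 37/2)

1. C_x = 29/2  [[A, B, C are collinear ⇒ -5x+3y+17=0] ∩ [|C−(10, 11)|²=153/2]]
2. C_y = 37/2  [[A, B, C are collinear ⇒ -5x+3y+17=0] ∩ [|C−(10, 11)|²=153/2]]
   so C = (29/2, 37/2)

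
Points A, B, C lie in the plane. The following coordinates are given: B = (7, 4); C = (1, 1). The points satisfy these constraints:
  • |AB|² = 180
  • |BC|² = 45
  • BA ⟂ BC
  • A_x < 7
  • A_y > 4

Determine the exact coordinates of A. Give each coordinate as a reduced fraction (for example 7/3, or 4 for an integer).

1. A_x = 1  [[BA ⟂ BC ⇒ -6x-3y+54=0] ∩ [|A−(7, 4)|²=180]]
2. A_y = 16  [[BA ⟂ BC ⇒ -6x-3y+54=0] ∩ [|A−(7, 4)|²=180]]
   so A = (1, 16)

A = (1, 16)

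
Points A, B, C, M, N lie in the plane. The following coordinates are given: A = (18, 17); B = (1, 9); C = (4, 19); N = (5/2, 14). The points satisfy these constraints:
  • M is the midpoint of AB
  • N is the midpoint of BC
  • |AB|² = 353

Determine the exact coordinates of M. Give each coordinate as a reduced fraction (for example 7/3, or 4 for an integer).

M = (19/2, 13)

1. M_x = 19/2  [2·M = A+B = (18, 17)+(1, 9)]
2. M_y = 13  [2·M = A+B = (18, 17)+(1, 9)]
   so M = (19/2, 13)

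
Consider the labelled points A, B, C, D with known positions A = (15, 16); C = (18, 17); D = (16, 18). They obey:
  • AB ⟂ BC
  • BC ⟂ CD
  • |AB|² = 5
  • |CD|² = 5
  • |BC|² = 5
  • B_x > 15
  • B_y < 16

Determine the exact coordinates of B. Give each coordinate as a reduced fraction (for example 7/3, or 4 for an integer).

1. B_x = 17  [[BC ⟂ CD ⇒ 2x-1y-19=0] ∩ [|B−(15, 16)|²=5]]
2. B_y = 15  [[BC ⟂ CD ⇒ 2x-1y-19=0] ∩ [|B−(15, 16)|²=5]]
   so B = (17, 15)

B = (17, 15)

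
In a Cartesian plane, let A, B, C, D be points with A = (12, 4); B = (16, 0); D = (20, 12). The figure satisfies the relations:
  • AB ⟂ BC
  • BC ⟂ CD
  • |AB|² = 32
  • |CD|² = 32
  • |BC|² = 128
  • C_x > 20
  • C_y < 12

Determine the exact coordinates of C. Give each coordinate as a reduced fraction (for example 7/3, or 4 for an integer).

C = (24, 8)

1. C_x = 24  [[AB ⟂ BC ⇒ 4x-4y-64=0] ∩ [|C−(20, 12)|²=32]]
2. C_y = 8  [[AB ⟂ BC ⇒ 4x-4y-64=0] ∩ [|C−(20, 12)|²=32]]
   so C = (24, 8)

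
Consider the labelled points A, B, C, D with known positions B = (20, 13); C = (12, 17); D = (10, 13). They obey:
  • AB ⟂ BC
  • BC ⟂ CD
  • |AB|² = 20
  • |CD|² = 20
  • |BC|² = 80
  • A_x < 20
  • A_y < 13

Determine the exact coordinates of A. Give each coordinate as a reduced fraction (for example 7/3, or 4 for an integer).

1. A_x = 18  [[AB ⟂ BC ⇒ 8x-4y-108=0] ∩ [|A−(20, 13)|²=20]]
2. A_y = 9  [[AB ⟂ BC ⇒ 8x-4y-108=0] ∩ [|A−(20, 13)|²=20]]
   so A = (18, 9)

A = (18, 9)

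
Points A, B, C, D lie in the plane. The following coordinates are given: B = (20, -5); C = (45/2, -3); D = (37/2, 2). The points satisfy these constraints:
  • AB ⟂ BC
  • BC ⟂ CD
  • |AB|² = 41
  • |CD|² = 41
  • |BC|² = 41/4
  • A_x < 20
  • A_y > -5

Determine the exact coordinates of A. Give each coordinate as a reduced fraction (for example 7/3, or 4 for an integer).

A = (16, 0)

1. A_x = 16  [[AB ⟂ BC ⇒ -5/2x-2y+40=0] ∩ [|A−(20, -5)|²=41]]
2. A_y = 0  [[AB ⟂ BC ⇒ -5/2x-2y+40=0] ∩ [|A−(20, -5)|²=41]]
   so A = (16, 0)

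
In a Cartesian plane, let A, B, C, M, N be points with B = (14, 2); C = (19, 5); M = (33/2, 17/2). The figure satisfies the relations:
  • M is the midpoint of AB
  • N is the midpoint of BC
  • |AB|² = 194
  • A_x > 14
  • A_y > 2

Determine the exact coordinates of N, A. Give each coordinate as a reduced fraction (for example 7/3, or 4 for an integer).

1. A_x = 19  [A = 2·M−B = 2·(33/2, 17/2)−(14, 2)]
2. A_y = 15  [A = 2·M−B = 2·(33/2, 17/2)−(14, 2)]
   so A = (19, 15)
3. N_x = 33/2  [2·N = B+C = (14, 2)+(19, 5)]
4. N_y = 7/2  [2·N = B+C = (14, 2)+(19, 5)]
   so N = (33/2, 7/2)

N = (33/2, 7/2)
A = (19, 15)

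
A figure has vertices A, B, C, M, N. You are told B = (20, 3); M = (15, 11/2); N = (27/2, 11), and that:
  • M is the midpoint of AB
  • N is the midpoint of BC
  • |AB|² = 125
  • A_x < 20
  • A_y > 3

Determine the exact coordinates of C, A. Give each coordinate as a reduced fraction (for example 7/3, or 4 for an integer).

C = (7, 19)
A = (10, 8)

1. A_x = 10  [A = 2·M−B = 2·(15, 11/2)−(20, 3)]
2. A_y = 8  [A = 2·M−B = 2·(15, 11/2)−(20, 3)]
   so A = (10, 8)
3. C_x = 7  [C = 2·N−B = 2·(27/2, 11)−(20, 3)]
4. C_y = 19  [C = 2·N−B = 2·(27/2, 11)−(20, 3)]
   so C = (7, 19)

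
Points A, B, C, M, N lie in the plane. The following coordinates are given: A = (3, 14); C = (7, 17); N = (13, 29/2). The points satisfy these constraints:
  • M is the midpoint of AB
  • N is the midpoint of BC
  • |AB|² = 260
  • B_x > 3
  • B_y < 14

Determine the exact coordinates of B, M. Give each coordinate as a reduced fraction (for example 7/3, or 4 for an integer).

B = (19, 12)
M = (11, 13)

1. B_x = 19  [B = 2·N−C = 2·(13, 29/2)−(7, 17)]
2. B_y = 12  [B = 2·N−C = 2·(13, 29/2)−(7, 17)]
   so B = (19, 12)
3. M_x = 11  [2·M = A+B = (3, 14)+(19, 12)]
4. M_y = 13  [2·M = A+B = (3, 14)+(19, 12)]
   so M = (11, 13)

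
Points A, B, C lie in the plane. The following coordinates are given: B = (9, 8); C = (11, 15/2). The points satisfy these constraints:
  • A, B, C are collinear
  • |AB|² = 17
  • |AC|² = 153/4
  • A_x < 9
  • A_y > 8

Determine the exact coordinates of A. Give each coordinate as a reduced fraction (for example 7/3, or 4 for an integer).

1. A_x = 5  [[A, B, C are collinear ⇒ 1/2x+2y-41/2=0] ∩ [|A−(9, 8)|²=17]]
2. A_y = 9  [[A, B, C are collinear ⇒ 1/2x+2y-41/2=0] ∩ [|A−(9, 8)|²=17]]
   so A = (5, 9)

A = (5, 9)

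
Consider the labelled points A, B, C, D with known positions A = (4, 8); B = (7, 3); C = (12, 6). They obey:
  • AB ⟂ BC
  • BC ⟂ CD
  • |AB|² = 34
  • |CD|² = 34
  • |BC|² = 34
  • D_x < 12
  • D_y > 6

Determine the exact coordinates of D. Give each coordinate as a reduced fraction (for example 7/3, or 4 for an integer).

D = (9, 11)

1. D_x = 9  [[BC ⟂ CD ⇒ 5x+3y-78=0] ∩ [|D−(12, 6)|²=34]]
2. D_y = 11  [[BC ⟂ CD ⇒ 5x+3y-78=0] ∩ [|D−(12, 6)|²=34]]
   so D = (9, 11)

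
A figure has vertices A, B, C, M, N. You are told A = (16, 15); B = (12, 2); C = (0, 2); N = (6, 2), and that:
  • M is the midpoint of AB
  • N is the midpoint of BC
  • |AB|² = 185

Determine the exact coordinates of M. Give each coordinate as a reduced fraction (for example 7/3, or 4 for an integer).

M = (14, 17/2)

1. M_x = 14  [2·M = A+B = (16, 15)+(12, 2)]
2. M_y = 17/2  [2·M = A+B = (16, 15)+(12, 2)]
   so M = (14, 17/2)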